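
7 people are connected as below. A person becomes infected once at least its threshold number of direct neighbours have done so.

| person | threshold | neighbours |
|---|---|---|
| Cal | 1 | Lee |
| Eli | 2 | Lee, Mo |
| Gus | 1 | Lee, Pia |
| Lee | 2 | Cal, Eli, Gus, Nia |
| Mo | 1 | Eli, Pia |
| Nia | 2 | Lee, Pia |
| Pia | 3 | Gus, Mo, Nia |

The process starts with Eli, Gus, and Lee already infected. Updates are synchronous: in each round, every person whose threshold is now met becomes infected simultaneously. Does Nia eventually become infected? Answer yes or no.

no

Round 1 — Eli, Gus, Lee become infected (initial).
Round 2 — checking thresholds:
  Cal: 1 of 1 neighbours ≥ 1, becomes infected.
  Mo: 1 of 2 neighbours ≥ 1, becomes infected.
  Nia: 1 of 2 neighbours < 2, not yet.
  Pia: 1 of 3 neighbours < 3, not yet.
Round 3 — no new infections; cascade stops.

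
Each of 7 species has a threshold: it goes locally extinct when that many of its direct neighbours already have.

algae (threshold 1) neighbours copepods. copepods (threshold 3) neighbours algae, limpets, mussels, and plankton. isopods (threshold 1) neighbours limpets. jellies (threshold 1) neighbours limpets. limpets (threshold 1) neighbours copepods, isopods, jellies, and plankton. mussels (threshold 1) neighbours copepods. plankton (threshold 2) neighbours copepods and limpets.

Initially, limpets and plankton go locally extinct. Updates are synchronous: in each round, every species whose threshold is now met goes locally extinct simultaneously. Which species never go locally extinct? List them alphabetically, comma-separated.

algae, copepods, mussels

Round 1 — limpets, plankton go locally extinct (initial).
Round 2 — checking thresholds:
  copepods: 2 of 4 neighbours < 3, holds.
  isopods: 1 of 1 neighbours ≥ 1, goes locally extinct.
  jellies: 1 of 1 neighbours ≥ 1, goes locally extinct.
Round 3 — no new extinctions; cascade stops.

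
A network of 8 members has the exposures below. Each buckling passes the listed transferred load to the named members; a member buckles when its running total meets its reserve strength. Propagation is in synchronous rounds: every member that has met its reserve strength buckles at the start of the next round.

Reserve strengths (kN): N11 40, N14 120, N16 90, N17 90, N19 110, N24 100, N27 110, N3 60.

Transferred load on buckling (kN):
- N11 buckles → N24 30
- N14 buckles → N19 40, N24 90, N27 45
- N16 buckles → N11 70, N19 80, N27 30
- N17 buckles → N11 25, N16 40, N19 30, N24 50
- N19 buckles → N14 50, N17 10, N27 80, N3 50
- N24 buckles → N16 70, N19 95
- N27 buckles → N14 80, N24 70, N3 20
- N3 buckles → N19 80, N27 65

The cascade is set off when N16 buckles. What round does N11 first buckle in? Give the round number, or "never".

Round 1 — N16 buckles (initial).
  N11: +70 → 70 ≥ 40
  N19: +80 → 80 < 110
  N27: +30 → 30 < 110
Round 2 — N11 buckles.
  N24: +30 → 30 < 100
No further bucklings.

2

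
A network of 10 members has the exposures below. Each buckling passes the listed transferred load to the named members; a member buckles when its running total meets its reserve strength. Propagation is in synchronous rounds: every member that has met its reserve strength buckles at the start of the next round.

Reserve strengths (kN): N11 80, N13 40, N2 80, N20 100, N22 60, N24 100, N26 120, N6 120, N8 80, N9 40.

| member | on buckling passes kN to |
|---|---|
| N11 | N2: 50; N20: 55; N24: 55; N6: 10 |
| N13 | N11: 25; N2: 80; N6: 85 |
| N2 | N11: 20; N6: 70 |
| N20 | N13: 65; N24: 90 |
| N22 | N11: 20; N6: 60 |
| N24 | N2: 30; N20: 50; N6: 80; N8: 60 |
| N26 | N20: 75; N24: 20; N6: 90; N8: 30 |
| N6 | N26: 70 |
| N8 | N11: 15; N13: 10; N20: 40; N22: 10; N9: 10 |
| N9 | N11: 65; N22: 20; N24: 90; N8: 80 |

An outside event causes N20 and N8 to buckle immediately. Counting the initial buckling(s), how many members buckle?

Round 1 — N20, N8 buckle (initial).
  N11: +15 → 15 < 80
  N13: +65+10 → 75 ≥ 40
  N22: +10 → 10 < 60
  N24: +90 → 90 < 100
  N9: +10 → 10 < 40
Round 2 — N13 buckles.
  N11: +25 → 40 < 80
  N2: +80 → 80 ≥ 80
  N6: +85 → 85 < 120
Round 3 — N2 buckles.
  N11: +20 → 60 < 80
  N6: +70 → 155 ≥ 120
Round 4 — N6 buckles.
  N26: +70 → 70 < 120
No further bucklings.

5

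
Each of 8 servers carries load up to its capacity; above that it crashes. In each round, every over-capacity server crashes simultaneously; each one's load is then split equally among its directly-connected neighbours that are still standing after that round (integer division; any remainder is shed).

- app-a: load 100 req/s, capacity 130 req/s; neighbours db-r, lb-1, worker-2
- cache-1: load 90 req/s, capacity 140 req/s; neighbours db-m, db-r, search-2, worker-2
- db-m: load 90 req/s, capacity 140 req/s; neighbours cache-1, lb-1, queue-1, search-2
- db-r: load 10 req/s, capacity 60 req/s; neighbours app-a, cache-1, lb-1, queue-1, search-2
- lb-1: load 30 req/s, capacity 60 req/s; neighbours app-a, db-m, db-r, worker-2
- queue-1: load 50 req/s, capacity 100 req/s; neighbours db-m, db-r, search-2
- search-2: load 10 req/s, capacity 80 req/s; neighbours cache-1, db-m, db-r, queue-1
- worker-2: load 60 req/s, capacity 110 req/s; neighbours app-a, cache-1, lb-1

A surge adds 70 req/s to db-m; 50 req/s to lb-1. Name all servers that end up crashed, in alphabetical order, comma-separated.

Round 1 — db-m at 160 > 140; lb-1 at 80 > 60. db-m, lb-1 crash.
  db-m sheds 160 req/s to cache-1, queue-1, search-2: 53 each (1 lost).
    cache-1: 90+53 = 143 > 140
    queue-1: 50+53 = 103 > 100
    search-2: 10+53 = 63 ≤ 80
  lb-1 sheds 80 req/s to app-a, db-r, worker-2: 26 each (2 lost).
    app-a: 100+26 = 126 ≤ 130
    db-r: 10+26 = 36 ≤ 60
    worker-2: 60+26 = 86 ≤ 110
Round 2 — cache-1, queue-1 crash.
  cache-1 sheds 143 req/s to db-r, search-2, worker-2: 47 each (2 lost).
    db-r: 36+47 = 83 > 60
    search-2: 63+47 = 110 > 80
    worker-2: 86+47 = 133 > 110
  queue-1 sheds 103 req/s to db-r, search-2: 51 each (1 lost).
    db-r: 83+51 = 134 > 60
    search-2: 110+51 = 161 > 80
Round 3 — db-r, search-2, worker-2 crash.
  db-r sheds 134 req/s to app-a: 134 each.
    app-a: 126+134 = 260 > 130
  search-2 sheds 161 req/s: no online neighbours, lost.
  worker-2 sheds 133 req/s to app-a: 133 each.
    app-a: 260+133 = 393 > 130
Round 4 — app-a crashes.
  app-a sheds 393 req/s: no online neighbours, lost.
No further crashes.

app-a, cache-1, db-m, db-r, lb-1, queue-1, search-2, worker-2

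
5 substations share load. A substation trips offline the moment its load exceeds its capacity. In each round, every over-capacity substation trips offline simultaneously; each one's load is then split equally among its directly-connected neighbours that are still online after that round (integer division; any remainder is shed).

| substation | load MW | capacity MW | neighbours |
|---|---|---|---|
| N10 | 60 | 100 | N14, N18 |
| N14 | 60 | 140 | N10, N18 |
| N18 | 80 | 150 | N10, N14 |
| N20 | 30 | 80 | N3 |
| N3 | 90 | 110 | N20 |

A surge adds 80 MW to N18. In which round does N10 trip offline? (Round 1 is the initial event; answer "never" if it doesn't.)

Round 1 — N18 at 160 > 150. N18 trips offline.
  N18 sheds 160 MW to N10, N14: 80 each.
    N10: 60+80 = 140 > 100
    N14: 60+80 = 140 ≤ 140
Round 2 — N10 trips offline.
  N10 sheds 140 MW to N14: 140 each.
    N14: 140+140 = 280 > 140
Round 3 — N14 trips offline.
  N14 sheds 280 MW: no online neighbours, lost.
No further trips.

2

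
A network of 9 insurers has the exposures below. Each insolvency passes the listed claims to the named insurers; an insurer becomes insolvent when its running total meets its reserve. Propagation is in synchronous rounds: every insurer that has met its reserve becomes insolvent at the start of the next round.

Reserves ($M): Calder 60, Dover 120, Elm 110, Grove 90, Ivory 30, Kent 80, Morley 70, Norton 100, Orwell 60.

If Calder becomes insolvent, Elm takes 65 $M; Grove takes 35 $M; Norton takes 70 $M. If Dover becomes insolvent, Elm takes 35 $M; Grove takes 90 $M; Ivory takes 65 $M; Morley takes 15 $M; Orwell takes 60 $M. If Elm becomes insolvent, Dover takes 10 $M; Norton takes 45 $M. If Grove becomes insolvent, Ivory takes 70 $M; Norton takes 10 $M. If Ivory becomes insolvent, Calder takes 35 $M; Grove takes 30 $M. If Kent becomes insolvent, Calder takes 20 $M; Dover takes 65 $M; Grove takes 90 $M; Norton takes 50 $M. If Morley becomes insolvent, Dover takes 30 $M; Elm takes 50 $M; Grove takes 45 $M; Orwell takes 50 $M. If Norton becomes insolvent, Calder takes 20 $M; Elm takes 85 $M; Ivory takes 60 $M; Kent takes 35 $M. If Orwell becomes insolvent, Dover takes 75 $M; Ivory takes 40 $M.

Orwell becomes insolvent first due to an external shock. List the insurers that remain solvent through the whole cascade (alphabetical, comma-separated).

Calder, Dover, Elm, Grove, Kent, Morley, Norton

Round 1 — Orwell becomes insolvent (initial).
  Dover: +75 → 75 < 120
  Ivory: +40 → 40 ≥ 30
Round 2 — Ivory becomes insolvent.
  Calder: +35 → 35 < 60
  Grove: +30 → 30 < 90
No further insolvencies.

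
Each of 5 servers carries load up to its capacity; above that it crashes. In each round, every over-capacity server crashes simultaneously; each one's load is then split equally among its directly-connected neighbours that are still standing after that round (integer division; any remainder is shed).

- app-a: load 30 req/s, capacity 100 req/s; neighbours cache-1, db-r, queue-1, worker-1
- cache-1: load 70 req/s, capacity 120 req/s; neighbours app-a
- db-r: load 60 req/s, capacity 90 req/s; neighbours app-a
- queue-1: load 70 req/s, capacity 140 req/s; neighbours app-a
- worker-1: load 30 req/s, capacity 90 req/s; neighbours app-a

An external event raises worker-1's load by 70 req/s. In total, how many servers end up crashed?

Round 1 — worker-1 at 100 > 90. worker-1 crashes.
  worker-1 sheds 100 req/s to app-a: 100 each.
    app-a: 30+100 = 130 > 100
Round 2 — app-a crashes.
  app-a sheds 130 req/s to cache-1, db-r, queue-1: 43 each (1 lost).
    cache-1: 70+43 = 113 ≤ 120
    db-r: 60+43 = 103 > 90
    queue-1: 70+43 = 113 ≤ 140
Round 3 — db-r crashes.
  db-r sheds 103 req/s: no online neighbours, lost.
No further crashes.

3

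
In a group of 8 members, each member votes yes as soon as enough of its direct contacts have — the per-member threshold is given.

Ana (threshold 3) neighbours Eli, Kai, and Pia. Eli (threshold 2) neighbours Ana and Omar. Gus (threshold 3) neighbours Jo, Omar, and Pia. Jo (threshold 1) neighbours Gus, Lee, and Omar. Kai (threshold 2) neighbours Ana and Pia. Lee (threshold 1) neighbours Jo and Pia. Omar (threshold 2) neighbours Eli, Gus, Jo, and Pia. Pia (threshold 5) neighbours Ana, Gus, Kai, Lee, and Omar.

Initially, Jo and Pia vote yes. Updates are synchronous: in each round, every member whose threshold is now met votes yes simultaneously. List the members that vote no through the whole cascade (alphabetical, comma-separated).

Ana, Eli, Kai

Round 1 — Jo, Pia vote yes (initial).
Round 2 — checking thresholds:
  Ana: 1 of 3 neighbours < 3, holds.
  Gus: 2 of 3 neighbours < 3, holds.
  Kai: 1 of 2 neighbours < 2, holds.
  Lee: 2 of 2 neighbours ≥ 1, votes yes.
  Omar: 2 of 4 neighbours ≥ 2, votes yes.
Round 3 — checking thresholds:
  Ana: 1 of 3 neighbours < 3, holds.
  Eli: 1 of 2 neighbours < 2, holds.
  Gus: 3 of 3 neighbours ≥ 3, votes yes.
  Kai: 1 of 2 neighbours < 2, holds.
Round 4 — no new yes votes; cascade stops.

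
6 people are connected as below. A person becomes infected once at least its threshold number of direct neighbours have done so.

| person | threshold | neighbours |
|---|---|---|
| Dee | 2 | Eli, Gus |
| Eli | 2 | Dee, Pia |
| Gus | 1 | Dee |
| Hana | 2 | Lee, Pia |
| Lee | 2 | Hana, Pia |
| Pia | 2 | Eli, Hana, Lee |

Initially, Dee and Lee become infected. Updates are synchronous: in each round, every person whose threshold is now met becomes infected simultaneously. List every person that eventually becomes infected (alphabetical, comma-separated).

Dee, Gus, Lee

Round 1 — Dee, Lee become infected (initial).
Round 2 — checking thresholds:
  Eli: 1 of 2 neighbours < 2, below threshold.
  Gus: 1 of 1 neighbours ≥ 1, becomes infected.
  Hana: 1 of 2 neighbours < 2, below threshold.
  Pia: 1 of 3 neighbours < 2, below threshold.
Round 3 — no new infections; cascade stops.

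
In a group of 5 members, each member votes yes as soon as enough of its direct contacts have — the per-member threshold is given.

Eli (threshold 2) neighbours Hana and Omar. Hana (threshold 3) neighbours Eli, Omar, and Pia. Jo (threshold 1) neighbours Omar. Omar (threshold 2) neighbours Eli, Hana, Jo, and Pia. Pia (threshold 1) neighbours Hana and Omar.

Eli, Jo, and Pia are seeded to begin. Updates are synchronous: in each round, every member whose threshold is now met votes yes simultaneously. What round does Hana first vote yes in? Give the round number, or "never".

Round 1 — Eli, Jo, Pia vote yes (initial).
Round 2 — checking thresholds:
  Hana: 2 of 3 neighbours < 3, below threshold.
  Omar: 3 of 4 neighbours ≥ 2, votes yes.
Round 3 — checking thresholds:
  Hana: 3 of 3 neighbours ≥ 3, votes yes.
Round 4 — no new yes votes; cascade stops.

3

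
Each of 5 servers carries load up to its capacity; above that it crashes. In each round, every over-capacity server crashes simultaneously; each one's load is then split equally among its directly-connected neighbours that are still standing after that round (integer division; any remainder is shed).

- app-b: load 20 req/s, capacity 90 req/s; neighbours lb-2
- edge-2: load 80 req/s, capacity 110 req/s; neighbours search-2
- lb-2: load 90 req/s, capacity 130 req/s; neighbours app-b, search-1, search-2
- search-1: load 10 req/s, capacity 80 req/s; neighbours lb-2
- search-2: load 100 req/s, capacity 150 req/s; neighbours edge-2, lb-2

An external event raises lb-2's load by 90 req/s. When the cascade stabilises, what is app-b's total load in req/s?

80

Round 1 — lb-2 at 180 > 130. lb-2 crashes.
  lb-2 sheds 180 req/s to app-b, search-1, search-2: 60 each.
    app-b: 20+60 = 80 ≤ 90
    search-1: 10+60 = 70 ≤ 80
    search-2: 100+60 = 160 > 150
Round 2 — search-2 crashes.
  search-2 sheds 160 req/s to edge-2: 160 each.
    edge-2: 80+160 = 240 > 110
Round 3 — edge-2 crashes.
  edge-2 sheds 240 req/s: no online neighbours, lost.
No further crashes.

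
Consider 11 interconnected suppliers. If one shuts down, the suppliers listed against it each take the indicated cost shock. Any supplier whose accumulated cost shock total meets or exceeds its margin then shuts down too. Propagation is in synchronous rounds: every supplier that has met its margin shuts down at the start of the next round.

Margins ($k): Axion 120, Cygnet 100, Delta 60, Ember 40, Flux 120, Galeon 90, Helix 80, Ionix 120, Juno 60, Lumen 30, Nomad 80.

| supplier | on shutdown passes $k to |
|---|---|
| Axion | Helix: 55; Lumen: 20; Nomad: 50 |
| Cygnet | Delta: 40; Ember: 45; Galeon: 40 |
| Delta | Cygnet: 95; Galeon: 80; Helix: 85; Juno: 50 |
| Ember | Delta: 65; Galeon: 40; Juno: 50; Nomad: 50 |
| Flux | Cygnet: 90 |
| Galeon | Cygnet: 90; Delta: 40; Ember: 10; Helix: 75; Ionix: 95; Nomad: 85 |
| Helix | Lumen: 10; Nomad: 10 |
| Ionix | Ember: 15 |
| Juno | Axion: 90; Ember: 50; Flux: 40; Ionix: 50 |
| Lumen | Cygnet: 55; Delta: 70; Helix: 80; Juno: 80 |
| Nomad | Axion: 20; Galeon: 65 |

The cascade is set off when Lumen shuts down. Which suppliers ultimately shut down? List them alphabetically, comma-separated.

Cygnet, Delta, Ember, Galeon, Helix, Ionix, Juno, Lumen, Nomad

Round 1 — Lumen shuts down (initial).
  Cygnet: +55 → 55 < 100
  Delta: +70 → 70 ≥ 60
  Helix: +80 → 80 ≥ 80
  Juno: +80 → 80 ≥ 60
Round 2 — Delta, Helix, Juno shut down.
  Axion: +90 → 90 < 120
  Cygnet: +95 → 150 ≥ 100
  Ember: +50 → 50 ≥ 40
  Flux: +40 → 40 < 120
  Galeon: +80 → 80 < 90
  Ionix: +50 → 50 < 120
  Nomad: +10 → 10 < 80
Round 3 — Cygnet, Ember shut down.
  Galeon: +40+40 → 160 ≥ 90
  Nomad: +50 → 60 < 80
Round 4 — Galeon shuts down.
  Ionix: +95 → 145 ≥ 120
  Nomad: +85 → 145 ≥ 80
Round 5 — Ionix, Nomad shut down.
  Axion: +20 → 110 < 120
No further shutdowns.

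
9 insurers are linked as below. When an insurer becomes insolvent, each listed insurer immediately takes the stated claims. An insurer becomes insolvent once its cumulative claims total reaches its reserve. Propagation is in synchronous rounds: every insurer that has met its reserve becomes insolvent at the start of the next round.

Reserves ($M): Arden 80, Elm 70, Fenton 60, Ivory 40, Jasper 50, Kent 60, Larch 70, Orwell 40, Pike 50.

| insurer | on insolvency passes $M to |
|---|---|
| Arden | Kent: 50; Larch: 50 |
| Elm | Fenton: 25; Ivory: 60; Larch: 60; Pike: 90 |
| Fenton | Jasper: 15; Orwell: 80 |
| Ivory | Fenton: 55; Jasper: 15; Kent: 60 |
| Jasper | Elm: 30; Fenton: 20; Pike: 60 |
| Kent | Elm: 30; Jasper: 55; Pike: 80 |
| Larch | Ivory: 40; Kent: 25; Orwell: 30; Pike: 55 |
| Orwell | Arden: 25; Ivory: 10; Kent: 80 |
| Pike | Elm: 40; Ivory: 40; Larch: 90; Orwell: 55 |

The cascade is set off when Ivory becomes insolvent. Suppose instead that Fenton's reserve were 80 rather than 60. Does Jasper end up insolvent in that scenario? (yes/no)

With Fenton's reserve at 80:
Round 1 — Ivory becomes insolvent (initial).
  Fenton: +55 → 55 < 80
  Jasper: +15 → 15 < 50
  Kent: +60 → 60 ≥ 60
Round 2 — Kent becomes insolvent.
  Elm: +30 → 30 < 70
  Jasper: +55 → 70 ≥ 50
  Pike: +80 → 80 ≥ 50
Round 3 — Jasper, Pike become insolvent.
  Elm: +30+40 → 100 ≥ 70
  Fenton: +20 → 75 < 80
  Larch: +90 → 90 ≥ 70
  Orwell: +55 → 55 ≥ 40
Round 4 — Elm, Larch, Orwell become insolvent.
  Arden: +25 → 25 < 80
  Fenton: +25 → 100 ≥ 80
Round 5 — Fenton becomes insolvent.
No further insolvencies.

yes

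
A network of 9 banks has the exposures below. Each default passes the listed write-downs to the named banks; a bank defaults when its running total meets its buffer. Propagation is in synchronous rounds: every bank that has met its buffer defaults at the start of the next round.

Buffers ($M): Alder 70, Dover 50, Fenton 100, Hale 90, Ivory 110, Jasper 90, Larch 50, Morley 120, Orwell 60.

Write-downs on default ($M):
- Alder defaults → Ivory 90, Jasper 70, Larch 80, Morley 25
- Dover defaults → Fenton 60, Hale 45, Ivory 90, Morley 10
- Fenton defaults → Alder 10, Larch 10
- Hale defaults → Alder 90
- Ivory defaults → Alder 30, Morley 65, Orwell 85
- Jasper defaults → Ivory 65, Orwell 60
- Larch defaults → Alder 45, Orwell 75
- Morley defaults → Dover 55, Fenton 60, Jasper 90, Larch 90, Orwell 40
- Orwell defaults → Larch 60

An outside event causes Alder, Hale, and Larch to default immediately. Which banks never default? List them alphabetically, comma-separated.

Dover, Fenton, Ivory, Jasper, Morley

Round 1 — Alder, Hale, Larch default (initial).
  Ivory: +90 → 90 < 110
  Jasper: +70 → 70 < 90
  Morley: +25 → 25 < 120
  Orwell: +75 → 75 ≥ 60
Round 2 — Orwell defaults.
No further defaults.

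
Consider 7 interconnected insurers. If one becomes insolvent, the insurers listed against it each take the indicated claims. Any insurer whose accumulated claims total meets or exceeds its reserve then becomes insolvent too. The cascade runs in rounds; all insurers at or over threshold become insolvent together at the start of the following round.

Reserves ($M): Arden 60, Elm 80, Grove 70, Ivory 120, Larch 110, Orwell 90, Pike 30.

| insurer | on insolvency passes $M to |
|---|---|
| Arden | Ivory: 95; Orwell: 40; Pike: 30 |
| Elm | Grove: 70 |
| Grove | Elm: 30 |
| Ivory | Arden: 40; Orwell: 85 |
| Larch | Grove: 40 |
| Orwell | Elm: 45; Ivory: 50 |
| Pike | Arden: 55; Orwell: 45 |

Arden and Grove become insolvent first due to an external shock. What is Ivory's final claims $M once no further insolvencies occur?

Round 1 — Arden, Grove become insolvent (initial).
  Elm: +30 → 30 < 80
  Ivory: +95 → 95 < 120
  Orwell: +40 → 40 < 90
  Pike: +30 → 30 ≥ 30
Round 2 — Pike becomes insolvent.
  Orwell: +45 → 85 < 90
No further insolvencies.

95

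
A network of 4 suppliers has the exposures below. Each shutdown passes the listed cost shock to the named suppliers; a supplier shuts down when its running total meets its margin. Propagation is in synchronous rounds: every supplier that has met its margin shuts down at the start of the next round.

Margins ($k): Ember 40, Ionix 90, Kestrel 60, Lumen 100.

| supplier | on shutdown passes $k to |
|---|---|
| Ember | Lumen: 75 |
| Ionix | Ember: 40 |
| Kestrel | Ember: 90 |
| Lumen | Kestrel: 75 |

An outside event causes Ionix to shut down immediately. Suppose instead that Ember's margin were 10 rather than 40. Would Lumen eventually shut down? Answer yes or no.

no

With Ember's margin at 10:
Round 1 — Ionix shuts down (initial).
  Ember: +40 → 40 ≥ 10
Round 2 — Ember shuts down.
  Lumen: +75 → 75 < 100
No further shutdowns.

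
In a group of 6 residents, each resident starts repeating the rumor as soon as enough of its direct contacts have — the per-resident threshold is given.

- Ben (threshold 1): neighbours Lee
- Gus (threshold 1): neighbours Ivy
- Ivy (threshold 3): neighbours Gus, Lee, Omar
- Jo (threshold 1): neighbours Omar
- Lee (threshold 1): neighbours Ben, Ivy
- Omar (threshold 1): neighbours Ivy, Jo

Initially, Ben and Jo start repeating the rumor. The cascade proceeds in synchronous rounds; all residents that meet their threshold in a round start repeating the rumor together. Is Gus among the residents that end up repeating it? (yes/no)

no

Round 1 — Ben, Jo start repeating the rumor (initial).
Round 2 — checking thresholds:
  Lee: 1 of 2 neighbours ≥ 1, starts repeating the rumor.
  Omar: 1 of 2 neighbours ≥ 1, starts repeating the rumor.
Round 3 — no new spreads; cascade stops.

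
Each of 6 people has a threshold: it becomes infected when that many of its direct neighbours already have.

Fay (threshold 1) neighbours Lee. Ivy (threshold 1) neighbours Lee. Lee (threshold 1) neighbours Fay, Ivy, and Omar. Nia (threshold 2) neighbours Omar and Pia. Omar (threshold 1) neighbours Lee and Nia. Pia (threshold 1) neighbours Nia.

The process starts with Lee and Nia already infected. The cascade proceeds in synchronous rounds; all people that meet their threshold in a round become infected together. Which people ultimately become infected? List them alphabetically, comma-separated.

Round 1 — Lee, Nia become infected (initial).
Round 2 — checking thresholds:
  Fay: 1 of 1 neighbours ≥ 1, becomes infected.
  Ivy: 1 of 1 neighbours ≥ 1, becomes infected.
  Omar: 2 of 2 neighbours ≥ 1, becomes infected.
  Pia: 1 of 1 neighbours ≥ 1, becomes infected.
Round 3 — no new infections; cascade stops.

Fay, Ivy, Lee, Nia, Omar, Pia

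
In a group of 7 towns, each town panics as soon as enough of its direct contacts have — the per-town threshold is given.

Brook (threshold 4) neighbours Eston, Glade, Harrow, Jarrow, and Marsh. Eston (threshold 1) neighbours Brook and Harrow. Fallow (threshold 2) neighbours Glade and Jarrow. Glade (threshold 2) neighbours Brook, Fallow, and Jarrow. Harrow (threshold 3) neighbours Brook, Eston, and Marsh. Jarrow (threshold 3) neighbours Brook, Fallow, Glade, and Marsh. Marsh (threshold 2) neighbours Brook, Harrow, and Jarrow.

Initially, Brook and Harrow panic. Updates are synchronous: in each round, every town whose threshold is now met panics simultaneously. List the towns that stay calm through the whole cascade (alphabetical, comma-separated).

Fallow, Glade, Jarrow

Round 1 — Brook, Harrow panic (initial).
Round 2 — checking thresholds:
  Eston: 2 of 2 neighbours ≥ 1, panics.
  Glade: 1 of 3 neighbours < 2, below threshold.
  Jarrow: 1 of 4 neighbours < 3, below threshold.
  Marsh: 2 of 3 neighbours ≥ 2, panics.
Round 3 — no new panics; cascade stops.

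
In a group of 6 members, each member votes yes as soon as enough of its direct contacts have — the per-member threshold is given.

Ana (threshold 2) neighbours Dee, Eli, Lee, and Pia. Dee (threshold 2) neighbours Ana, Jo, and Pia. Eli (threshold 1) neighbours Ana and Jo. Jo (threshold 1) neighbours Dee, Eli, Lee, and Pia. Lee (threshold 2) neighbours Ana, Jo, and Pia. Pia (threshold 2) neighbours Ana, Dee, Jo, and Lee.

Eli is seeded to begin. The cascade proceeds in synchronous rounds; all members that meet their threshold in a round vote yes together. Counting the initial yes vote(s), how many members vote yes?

2

Round 1 — Eli votes yes (initial).
Round 2 — checking thresholds:
  Ana: 1 of 4 neighbours < 2, below threshold.
  Jo: 1 of 4 neighbours ≥ 1, votes yes.
Round 3 — no new yes votes; cascade stops.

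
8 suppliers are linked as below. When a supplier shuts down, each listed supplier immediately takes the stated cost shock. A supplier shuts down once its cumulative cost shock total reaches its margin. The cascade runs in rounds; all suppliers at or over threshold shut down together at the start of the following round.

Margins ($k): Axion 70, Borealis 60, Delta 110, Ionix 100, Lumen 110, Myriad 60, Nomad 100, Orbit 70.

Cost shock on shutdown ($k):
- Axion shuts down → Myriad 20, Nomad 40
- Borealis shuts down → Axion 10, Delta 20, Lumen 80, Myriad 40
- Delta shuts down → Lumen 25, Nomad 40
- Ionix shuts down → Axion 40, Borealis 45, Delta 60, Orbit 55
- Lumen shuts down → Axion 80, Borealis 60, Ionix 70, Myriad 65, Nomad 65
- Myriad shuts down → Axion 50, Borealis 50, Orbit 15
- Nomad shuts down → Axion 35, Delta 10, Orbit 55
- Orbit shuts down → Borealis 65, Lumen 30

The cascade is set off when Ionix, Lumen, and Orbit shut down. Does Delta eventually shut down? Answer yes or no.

Round 1 — Ionix, Lumen, Orbit shut down (initial).
  Axion: +40+80 → 120 ≥ 70
  Borealis: +45+60+65 → 170 ≥ 60
  Delta: +60 → 60 < 110
  Myriad: +65 → 65 ≥ 60
  Nomad: +65 → 65 < 100
Round 2 — Axion, Borealis, Myriad shut down.
  Delta: +20 → 80 < 110
  Nomad: +40 → 105 ≥ 100
Round 3 — Nomad shuts down.
  Delta: +10 → 90 < 110
No further shutdowns.

no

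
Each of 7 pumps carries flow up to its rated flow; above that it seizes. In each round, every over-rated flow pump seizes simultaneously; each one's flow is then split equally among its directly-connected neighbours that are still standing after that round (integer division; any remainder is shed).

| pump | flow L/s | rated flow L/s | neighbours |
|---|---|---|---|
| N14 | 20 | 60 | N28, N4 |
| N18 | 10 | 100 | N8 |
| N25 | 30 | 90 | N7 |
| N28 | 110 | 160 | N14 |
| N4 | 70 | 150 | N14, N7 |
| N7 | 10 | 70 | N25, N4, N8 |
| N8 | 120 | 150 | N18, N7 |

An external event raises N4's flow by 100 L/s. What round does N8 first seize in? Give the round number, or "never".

Round 1 — N4 at 170 > 150. N4 seizes.
  N4 sheds 170 L/s to N14, N7: 85 each.
    N14: 20+85 = 105 > 60
    N7: 10+85 = 95 > 70
Round 2 — N14, N7 seize.
  N14 sheds 105 L/s to N28: 105 each.
    N28: 110+105 = 215 > 160
  N7 sheds 95 L/s to N25, N8: 47 each (1 lost).
    N25: 30+47 = 77 ≤ 90
    N8: 120+47 = 167 > 150
Round 3 — N28, N8 seize.
  N28 sheds 215 L/s: no online neighbours, lost.
  N8 sheds 167 L/s to N18: 167 each.
    N18: 10+167 = 177 > 100
Round 4 — N18 seizes.
  N18 sheds 177 L/s: no online neighbours, lost.
No further seizures.

3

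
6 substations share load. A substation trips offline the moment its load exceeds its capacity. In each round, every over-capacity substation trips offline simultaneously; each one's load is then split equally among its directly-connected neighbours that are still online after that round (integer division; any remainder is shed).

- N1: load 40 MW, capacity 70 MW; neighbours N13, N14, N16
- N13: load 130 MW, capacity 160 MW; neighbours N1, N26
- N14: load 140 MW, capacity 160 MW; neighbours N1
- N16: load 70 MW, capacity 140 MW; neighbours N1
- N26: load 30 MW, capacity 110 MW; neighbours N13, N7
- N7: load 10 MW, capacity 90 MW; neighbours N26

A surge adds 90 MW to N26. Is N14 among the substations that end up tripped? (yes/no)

yes

Round 1 — N26 at 120 > 110. N26 trips offline.
  N26 sheds 120 MW to N13, N7: 60 each.
    N13: 130+60 = 190 > 160
    N7: 10+60 = 70 ≤ 90
Round 2 — N13 trips offline.
  N13 sheds 190 MW to N1: 190 each.
    N1: 40+190 = 230 > 70
Round 3 — N1 trips offline.
  N1 sheds 230 MW to N14, N16: 115 each.
    N14: 140+115 = 255 > 160
    N16: 70+115 = 185 > 140
Round 4 — N14, N16 trip offline.
  N14 sheds 255 MW: no online neighbours, lost.
  N16 sheds 185 MW: no online neighbours, lost.
No further trips.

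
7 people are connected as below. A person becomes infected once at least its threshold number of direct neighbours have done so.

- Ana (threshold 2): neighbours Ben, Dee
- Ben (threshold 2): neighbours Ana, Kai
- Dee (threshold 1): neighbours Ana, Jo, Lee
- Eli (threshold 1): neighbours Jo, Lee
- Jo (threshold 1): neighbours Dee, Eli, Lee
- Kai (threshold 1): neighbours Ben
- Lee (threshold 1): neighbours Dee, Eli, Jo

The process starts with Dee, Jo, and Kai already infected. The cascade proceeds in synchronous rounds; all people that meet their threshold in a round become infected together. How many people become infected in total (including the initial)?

Round 1 — Dee, Jo, Kai become infected (initial).
Round 2 — checking thresholds:
  Ana: 1 of 2 neighbours < 2, holds.
  Ben: 1 of 2 neighbours < 2, holds.
  Eli: 1 of 2 neighbours ≥ 1, becomes infected.
  Lee: 2 of 3 neighbours ≥ 1, becomes infected.
Round 3 — no new infections; cascade stops.

5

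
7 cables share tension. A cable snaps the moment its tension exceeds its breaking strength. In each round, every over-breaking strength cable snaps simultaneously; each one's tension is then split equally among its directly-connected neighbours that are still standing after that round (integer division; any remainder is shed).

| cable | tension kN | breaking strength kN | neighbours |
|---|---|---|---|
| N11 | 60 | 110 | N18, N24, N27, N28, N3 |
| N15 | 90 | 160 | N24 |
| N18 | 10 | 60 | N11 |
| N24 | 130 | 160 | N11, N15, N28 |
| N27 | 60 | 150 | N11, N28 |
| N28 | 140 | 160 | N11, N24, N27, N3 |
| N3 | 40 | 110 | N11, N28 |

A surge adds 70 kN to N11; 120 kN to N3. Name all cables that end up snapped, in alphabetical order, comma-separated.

N11, N15, N24, N27, N28, N3

Round 1 — N11 at 130 > 110; N3 at 160 > 110. N11, N3 snap.
  N11 sheds 130 kN to N18, N24, N27, N28: 32 each (2 lost).
    N18: 10+32 = 42 ≤ 60
    N24: 130+32 = 162 > 160
    N27: 60+32 = 92 ≤ 150
    N28: 140+32 = 172 > 160
  N3 sheds 160 kN to N28: 160 each.
    N28: 172+160 = 332 > 160
Round 2 — N24, N28 snap.
  N24 sheds 162 kN to N15: 162 each.
    N15: 90+162 = 252 > 160
  N28 sheds 332 kN to N27: 332 each.
    N27: 92+332 = 424 > 150
Round 3 — N15, N27 snap.
  N15 sheds 252 kN: no online neighbours, lost.
  N27 sheds 424 kN: no online neighbours, lost.
No further breaks.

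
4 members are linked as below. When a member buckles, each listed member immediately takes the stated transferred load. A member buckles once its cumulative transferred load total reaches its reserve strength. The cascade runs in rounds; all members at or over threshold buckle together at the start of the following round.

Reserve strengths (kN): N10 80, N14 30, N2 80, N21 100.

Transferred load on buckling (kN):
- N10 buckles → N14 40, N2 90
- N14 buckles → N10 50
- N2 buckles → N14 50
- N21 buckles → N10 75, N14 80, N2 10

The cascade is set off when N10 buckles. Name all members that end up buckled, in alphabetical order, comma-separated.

N10, N14, N2

Round 1 — N10 buckles (initial).
  N14: +40 → 40 ≥ 30
  N2: +90 → 90 ≥ 80
Round 2 — N14, N2 buckle.
No further bucklings.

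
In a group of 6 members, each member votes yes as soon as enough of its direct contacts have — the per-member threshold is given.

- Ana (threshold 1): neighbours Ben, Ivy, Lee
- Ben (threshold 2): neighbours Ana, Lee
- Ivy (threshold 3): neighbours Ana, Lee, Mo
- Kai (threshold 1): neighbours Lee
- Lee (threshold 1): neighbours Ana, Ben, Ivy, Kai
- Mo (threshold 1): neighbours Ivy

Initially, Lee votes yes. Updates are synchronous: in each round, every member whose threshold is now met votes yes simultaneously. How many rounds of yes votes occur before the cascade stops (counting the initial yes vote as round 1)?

Round 1 — Lee votes yes (initial).
Round 2 — checking thresholds:
  Ana: 1 of 3 neighbours ≥ 1, votes yes.
  Ben: 1 of 2 neighbours < 2, holds.
  Ivy: 1 of 3 neighbours < 3, holds.
  Kai: 1 of 1 neighbours ≥ 1, votes yes.
Round 3 — checking thresholds:
  Ben: 2 of 2 neighbours ≥ 2, votes yes.
  Ivy: 2 of 3 neighbours < 3, holds.
Round 4 — no new yes votes; cascade stops.

3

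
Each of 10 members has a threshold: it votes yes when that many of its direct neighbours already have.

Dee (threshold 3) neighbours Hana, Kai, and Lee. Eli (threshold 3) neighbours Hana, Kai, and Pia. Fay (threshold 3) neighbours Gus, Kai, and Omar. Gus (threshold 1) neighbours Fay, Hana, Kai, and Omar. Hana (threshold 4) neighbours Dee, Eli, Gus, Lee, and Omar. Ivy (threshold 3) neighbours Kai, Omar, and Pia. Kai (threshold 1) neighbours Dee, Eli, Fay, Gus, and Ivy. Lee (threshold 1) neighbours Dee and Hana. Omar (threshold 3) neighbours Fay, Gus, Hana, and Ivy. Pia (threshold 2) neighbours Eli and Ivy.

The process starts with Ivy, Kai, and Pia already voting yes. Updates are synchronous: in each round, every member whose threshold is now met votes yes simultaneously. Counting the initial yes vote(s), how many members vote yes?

Round 1 — Ivy, Kai, Pia vote yes (initial).
Round 2 — checking thresholds:
  Dee: 1 of 3 neighbours < 3, not yet.
  Eli: 2 of 3 neighbours < 3, not yet.
  Fay: 1 of 3 neighbours < 3, not yet.
  Gus: 1 of 4 neighbours ≥ 1, votes yes.
  Omar: 1 of 4 neighbours < 3, not yet.
Round 3 — no new yes votes; cascade stops.

4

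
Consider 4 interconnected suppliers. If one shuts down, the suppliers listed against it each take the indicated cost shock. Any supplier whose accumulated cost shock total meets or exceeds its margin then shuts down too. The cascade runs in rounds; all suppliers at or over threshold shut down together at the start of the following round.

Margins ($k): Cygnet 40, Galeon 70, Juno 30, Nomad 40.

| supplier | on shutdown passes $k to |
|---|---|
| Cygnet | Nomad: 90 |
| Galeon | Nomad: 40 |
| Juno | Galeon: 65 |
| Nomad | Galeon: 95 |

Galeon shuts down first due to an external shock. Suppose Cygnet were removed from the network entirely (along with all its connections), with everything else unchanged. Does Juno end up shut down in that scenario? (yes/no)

no

With Cygnet removed:
Round 1 — Galeon shuts down (initial).
  Nomad: +40 → 40 ≥ 40
Round 2 — Nomad shuts down.
No further shutdowns.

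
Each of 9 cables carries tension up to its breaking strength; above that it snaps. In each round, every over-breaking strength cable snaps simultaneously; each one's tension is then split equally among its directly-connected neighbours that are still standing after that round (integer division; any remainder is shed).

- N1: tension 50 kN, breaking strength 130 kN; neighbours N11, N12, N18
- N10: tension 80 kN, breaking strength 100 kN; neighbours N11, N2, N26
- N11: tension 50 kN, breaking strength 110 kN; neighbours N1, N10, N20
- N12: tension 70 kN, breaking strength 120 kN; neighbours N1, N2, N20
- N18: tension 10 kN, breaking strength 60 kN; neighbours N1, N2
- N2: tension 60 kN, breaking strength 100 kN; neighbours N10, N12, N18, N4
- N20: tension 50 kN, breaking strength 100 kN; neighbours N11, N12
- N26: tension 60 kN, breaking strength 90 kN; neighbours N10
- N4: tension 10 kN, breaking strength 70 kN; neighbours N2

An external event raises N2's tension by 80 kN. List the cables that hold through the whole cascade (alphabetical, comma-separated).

N1, N11, N12, N18, N20, N4

Round 1 — N2 at 140 > 100. N2 snaps.
  N2 sheds 140 kN to N10, N12, N18, N4: 35 each.
    N10: 80+35 = 115 > 100
    N12: 70+35 = 105 ≤ 120
    N18: 10+35 = 45 ≤ 60
    N4: 10+35 = 45 ≤ 70
Round 2 — N10 snaps.
  N10 sheds 115 kN to N11, N26: 57 each (1 lost).
    N11: 50+57 = 107 ≤ 110
    N26: 60+57 = 117 > 90
Round 3 — N26 snaps.
  N26 sheds 117 kN: no online neighbours, lost.
No further breaks.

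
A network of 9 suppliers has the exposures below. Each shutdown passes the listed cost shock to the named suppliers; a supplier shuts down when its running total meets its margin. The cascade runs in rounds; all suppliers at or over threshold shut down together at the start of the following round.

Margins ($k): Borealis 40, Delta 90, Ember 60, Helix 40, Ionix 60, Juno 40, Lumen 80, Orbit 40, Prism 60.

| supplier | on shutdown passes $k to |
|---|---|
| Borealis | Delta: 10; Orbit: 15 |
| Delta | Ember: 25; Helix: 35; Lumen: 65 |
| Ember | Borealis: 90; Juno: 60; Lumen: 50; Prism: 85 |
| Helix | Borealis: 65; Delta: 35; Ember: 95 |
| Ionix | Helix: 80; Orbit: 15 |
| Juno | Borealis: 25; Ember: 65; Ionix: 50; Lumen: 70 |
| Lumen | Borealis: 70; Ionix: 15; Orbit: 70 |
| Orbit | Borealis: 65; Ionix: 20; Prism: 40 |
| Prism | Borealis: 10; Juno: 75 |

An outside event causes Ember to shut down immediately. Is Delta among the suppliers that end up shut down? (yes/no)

no

Round 1 — Ember shuts down (initial).
  Borealis: +90 → 90 ≥ 40
  Juno: +60 → 60 ≥ 40
  Lumen: +50 → 50 < 80
  Prism: +85 → 85 ≥ 60
Round 2 — Borealis, Juno, Prism shut down.
  Delta: +10 → 10 < 90
  Ionix: +50 → 50 < 60
  Lumen: +70 → 120 ≥ 80
  Orbit: +15 → 15 < 40
Round 3 — Lumen shuts down.
  Ionix: +15 → 65 ≥ 60
  Orbit: +70 → 85 ≥ 40
Round 4 — Ionix, Orbit shut down.
  Helix: +80 → 80 ≥ 40
Round 5 — Helix shuts down.
  Delta: +35 → 45 < 90
No further shutdowns.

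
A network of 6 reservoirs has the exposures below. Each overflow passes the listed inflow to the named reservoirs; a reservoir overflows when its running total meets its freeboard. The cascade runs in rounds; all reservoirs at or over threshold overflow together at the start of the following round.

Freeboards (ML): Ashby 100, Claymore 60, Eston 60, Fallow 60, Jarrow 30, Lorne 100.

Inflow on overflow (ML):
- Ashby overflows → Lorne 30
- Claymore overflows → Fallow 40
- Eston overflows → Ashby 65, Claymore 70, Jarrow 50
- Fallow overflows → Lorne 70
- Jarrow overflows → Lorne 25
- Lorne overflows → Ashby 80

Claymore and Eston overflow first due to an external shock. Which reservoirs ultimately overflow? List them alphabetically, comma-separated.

Claymore, Eston, Jarrow

Round 1 — Claymore, Eston overflow (initial).
  Ashby: +65 → 65 < 100
  Fallow: +40 → 40 < 60
  Jarrow: +50 → 50 ≥ 30
Round 2 — Jarrow overflows.
  Lorne: +25 → 25 < 100
No further overflows.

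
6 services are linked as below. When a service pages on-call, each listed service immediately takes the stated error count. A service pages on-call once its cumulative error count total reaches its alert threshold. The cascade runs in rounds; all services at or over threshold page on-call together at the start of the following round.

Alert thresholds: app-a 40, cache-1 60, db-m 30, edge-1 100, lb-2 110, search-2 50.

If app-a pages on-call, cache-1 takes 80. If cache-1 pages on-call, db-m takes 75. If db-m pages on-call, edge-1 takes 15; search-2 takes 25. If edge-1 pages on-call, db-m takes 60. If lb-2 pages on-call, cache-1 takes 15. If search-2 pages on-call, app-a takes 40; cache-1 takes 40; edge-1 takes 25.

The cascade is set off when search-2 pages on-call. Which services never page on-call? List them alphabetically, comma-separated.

Round 1 — search-2 pages on-call (initial).
  app-a: +40 → 40 ≥ 40
  cache-1: +40 → 40 < 60
  edge-1: +25 → 25 < 100
Round 2 — app-a pages on-call.
  cache-1: +80 → 120 ≥ 60
Round 3 — cache-1 pages on-call.
  db-m: +75 → 75 ≥ 30
Round 4 — db-m pages on-call.
  edge-1: +15 → 40 < 100
No further pages.

edge-1, lb-2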